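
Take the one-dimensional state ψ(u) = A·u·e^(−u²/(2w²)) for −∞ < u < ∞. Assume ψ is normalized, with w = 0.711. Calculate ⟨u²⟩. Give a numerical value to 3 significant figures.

⟨u²⟩ = ∫ u^2 |ψ|² du over the full domain.
Using the Gaussian integral ∫_{−∞}^{∞} e^(−αu²) du = √(π/α), the ratio of the moment integral to the normalization integral gives ⟨u²⟩ = 3·w^2/2.
Putting w = 0.711 gives 0.7583.

⟨u^2⟩ ≈ 0.758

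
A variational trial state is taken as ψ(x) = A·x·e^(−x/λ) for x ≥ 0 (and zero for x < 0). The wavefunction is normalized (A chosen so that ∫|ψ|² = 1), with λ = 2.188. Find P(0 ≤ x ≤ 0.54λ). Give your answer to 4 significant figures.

P ≈ 0.09559

|ψ|² is the probability density, so P = ∫_{0}^{0.54λ} |ψ|² dx.
The normalization integral ∫|ψ|²dx over the whole domain equals λ^3/4·A², and A² cancels in the ratio.
Let u = x/λ; then A² and the length scale cancel, so P = ∫_{0}^{0.54} u^2·e^(-2·u) du ÷ ∫_{0}^{∞} u^2·e^(-2·u) du.
With ∫ u^2·e^(-2·u) du = -(2·u^2 + 2·u + 1)·e^(-2·u)/4 + C, the region integral is 1/4 - 3329·e^(-27/25)/5000 and the full one is 1/4.
This works out to P = 0.095589.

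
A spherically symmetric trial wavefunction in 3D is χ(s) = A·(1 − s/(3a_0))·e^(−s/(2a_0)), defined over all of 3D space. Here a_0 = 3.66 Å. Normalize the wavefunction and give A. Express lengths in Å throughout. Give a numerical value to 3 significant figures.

We need A² ∫|f|² 4πs² ds = 1, taking the integral from 0 to ∞.
With χ = A·(1 − s/(3a_0))·e^(−s/(2a_0)), the integral evaluates to A²·[8·π·a_0^3/3].
So A² = (8·π·a_0^3/3)^(−1).
With a_0 = 3.66: A² = 0.002435 and A = 0.04934.

A ≈ 0.0493 Å^(-3/2)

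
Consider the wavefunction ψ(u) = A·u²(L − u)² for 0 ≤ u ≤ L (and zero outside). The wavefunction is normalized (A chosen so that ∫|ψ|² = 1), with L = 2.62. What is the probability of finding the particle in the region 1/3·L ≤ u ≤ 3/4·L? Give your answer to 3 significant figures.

The probability is P = ∫ |ψ|² du over [1/3·L, 3/4·L].
The normalization integral ∫|ψ|²du over the whole domain equals L^9/630·A², and A² cancels in the ratio.
In terms of t = u/L (A² and the length scale cancel between numerator and denominator), P = [∫_{1/3}^{3/4} t^4·(1 - t)^4 dt] / [∫_{0}^{1} t^4·(1 - t)^4 dt].
An antiderivative of t^4·(1 - t)^4 is t^5·(70·t^4 - 315·t^3 + 540·t^2 - 420·t + 126)/630; evaluating from 1/3 to 3/4 gives ≈ 0.0012797, while the full integral is 1/630.
Taking the ratio, P = 0.8062.

P ≈ 0.806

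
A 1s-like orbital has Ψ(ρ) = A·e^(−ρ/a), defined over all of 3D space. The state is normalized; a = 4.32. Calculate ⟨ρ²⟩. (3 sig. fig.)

By definition ⟨ρ²⟩ = ∫ ρ^2 |Ψ(ρ)|² 4πρ² dρ.
Using ∫₀^∞ ρⁿ e^(−αρ) dρ = n!/αⁿ⁺¹, the ratio of the moment integral to the normalization integral gives ⟨ρ²⟩ = 3·a^2.
Putting a = 4.32 gives 55.99.

⟨ρ^2⟩ ≈ 56.0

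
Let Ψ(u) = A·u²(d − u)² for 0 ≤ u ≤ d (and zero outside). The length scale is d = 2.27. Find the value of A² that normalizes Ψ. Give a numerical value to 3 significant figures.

We need A² ∫|f|² du = 1, taking the integral from 0 to d.
Expanding the polynomial and integrating term by term, carrying out the integral gives A² · d^9/630.
With d = 2.27: A² = 0.3936 and A = 0.6274.

A^2 ≈ 0.394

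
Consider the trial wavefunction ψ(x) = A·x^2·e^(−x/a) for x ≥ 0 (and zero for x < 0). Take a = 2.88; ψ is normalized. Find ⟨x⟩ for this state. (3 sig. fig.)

⟨x⟩ ≈ 7.20

By definition ⟨x⟩ = ∫ x |ψ(x)|² dx.
Since the A² factors cancel between numerator and denominator, ⟨x⟩ = 5·a/2.
With a = 2.88, ⟨x⟩ = 7.200.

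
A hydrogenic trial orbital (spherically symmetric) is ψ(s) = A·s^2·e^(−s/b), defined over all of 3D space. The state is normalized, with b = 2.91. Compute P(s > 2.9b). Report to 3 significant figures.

P ≈ 0.638

With dV = 4πs²ds, the probability is ∫|ψ|² dV over s > 2.9b.
Normalization gives A² = 1/(45·π·b^7/2).
Substituting u = s/b, A², 4π and the length scale all cancel in the ratio: P = ∫_{2.9}^{∞} u^6·e^(-2·u) du / ∫_{0}^{∞} u^6·e^(-2·u) du.
An antiderivative of u^6·e^(-2·u) is -(4·u^6 + 12·u^5 + 30·u^4 + 60·u^3 + 90·u^2 + 90·u + 45)·e^(-2·u)/8; evaluating from 2.9 to ∞ gives ≈ 3.5910, while the full integral is 45/8.
The region integral divided by the full integral gives P = 0.6384.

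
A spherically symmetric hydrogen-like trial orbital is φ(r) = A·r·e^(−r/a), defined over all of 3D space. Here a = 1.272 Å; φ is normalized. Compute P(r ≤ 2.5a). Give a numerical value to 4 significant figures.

P = ∫ |φ|² 4πr² dr over r ≤ 2.5a.
A² is fixed by ∫₀^∞ 4πr²|φ|² dr = 1, i.e. A² = (3·π·a^5)^(−1).
In terms of u = r/a (A², 4π and the length scale all cancel between numerator and denominator), P = [∫_{0}^{2.5} u^4·e^(-2·u) du] / [∫_{0}^{∞} u^4·e^(-2·u) du].
An antiderivative of u^4·e^(-2·u) is -(u^4/2 + u^3 + 3·u^2/2 + 3·u/2 + 3/4)·e^(-2·u); evaluating from 0 to 2.5 gives 3/4 - 1569·e^(-5)/32, while the full integral is 3/4.
Taking the ratio yields P = 0.55951.

P ≈ 0.5595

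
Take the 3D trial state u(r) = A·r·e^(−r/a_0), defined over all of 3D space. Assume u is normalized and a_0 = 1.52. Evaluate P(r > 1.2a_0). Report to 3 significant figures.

P ≈ 0.904

With dV = 4πr²dr, the probability is ∫|u|² dV over r > 1.2a_0.
The full normalization integral is A²·[3·π·a_0^5] = 1, fixing A².
Substituting t = r/a_0, A², 4π and the length scale all cancel in the ratio: P = ∫_{1.2}^{∞} t^4·e^(-2·t) dt / ∫_{0}^{∞} t^4·e^(-2·t) dt.
Using ∫ t^4·e^(-2·t) dt = -(t^4/2 + t^3 + 3·t^2/2 + 3·t/2 + 3/4)·e^(-2·t), the numerator is ≈ 0.67810 and the denominator is 3/4.
This evaluates to P = 0.9041.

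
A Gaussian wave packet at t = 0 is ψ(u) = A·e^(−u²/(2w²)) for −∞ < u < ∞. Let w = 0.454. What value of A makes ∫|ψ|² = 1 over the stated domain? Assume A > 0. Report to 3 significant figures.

A ≈ 1.11

We need A² ∫|f|² du = 1, taking the integral from −∞ to ∞.
Carrying out the integral gives A² · √(π)·w.
So A² = (√(π)·w)^(−1).
With w = 0.454: A² = 1.243 and A = 1.115.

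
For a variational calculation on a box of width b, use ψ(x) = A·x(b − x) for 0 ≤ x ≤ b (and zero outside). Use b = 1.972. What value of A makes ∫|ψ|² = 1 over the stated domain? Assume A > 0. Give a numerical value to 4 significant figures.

We need A² ∫|f|² dx = 1, taking the integral from 0 to b.
Expanding the polynomial and integrating term by term, with ψ = A·x(b − x), the integral evaluates to A²·[b^5/30].
So A² = (b^5/30)^(−1).
Substituting b = 1.972 gives A² = 1.0060, so A = 1.0030.

A ≈ 1.003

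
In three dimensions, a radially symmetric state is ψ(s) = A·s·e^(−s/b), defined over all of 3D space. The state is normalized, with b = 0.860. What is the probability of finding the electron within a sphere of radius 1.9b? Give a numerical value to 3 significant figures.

P ≈ 0.332

With dV = 4πs²ds, the probability is ∫|ψ|² dV over s ≤ 1.9b.
Normalization gives A² = 1/(3·π·b^5).
Substituting u = s/b, A², 4π and the length scale all cancel in the ratio: P = ∫_{0}^{1.9} u^4·e^(-2·u) du / ∫_{0}^{∞} u^4·e^(-2·u) du.
Using ∫ u^4·e^(-2·u) du = -(u^4/2 + u^3 + 3·u^2/2 + 3·u/2 + 3/4)·e^(-2·u), the numerator is ≈ 0.24912 and the denominator is 3/4.
This evaluates to P = 0.3322.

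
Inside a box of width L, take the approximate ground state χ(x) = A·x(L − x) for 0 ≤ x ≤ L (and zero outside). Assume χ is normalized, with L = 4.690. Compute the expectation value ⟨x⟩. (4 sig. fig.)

The expectation value is the |χ|²-weighted average of x: ∫ x|χ|² dx.
Expanding the polynomial and integrating term by term, evaluating both integrals, ⟨x⟩ = L/2.
With L = 4.690, ⟨x⟩ = 2.3450.

⟨x⟩ ≈ 2.345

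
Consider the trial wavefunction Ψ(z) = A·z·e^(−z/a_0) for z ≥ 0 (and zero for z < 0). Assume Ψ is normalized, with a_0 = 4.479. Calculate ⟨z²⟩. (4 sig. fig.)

By definition ⟨z²⟩ = ∫ z^2 |Ψ(z)|² dz.
Recall ∫₀^∞ z^m e^(−z/β) dz = m!·β^(m+1), evaluating both integrals, ⟨z²⟩ = 3·a_0^2.
With a_0 = 4.479, ⟨z^2⟩ = 60.184.

⟨z^2⟩ ≈ 60.18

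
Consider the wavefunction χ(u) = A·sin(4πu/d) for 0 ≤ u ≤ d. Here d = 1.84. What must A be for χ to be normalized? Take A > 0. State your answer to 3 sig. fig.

A ≈ 1.04

Require ∫ |χ|² du = 1 over the whole domain.
Using sin²θ = (1 − cos 2θ)/2, carrying out the integral gives A² · d/2.
Hence A² = 1/[d/2].
Substituting d = 1.84 gives A² = 1.087, so A = 1.043.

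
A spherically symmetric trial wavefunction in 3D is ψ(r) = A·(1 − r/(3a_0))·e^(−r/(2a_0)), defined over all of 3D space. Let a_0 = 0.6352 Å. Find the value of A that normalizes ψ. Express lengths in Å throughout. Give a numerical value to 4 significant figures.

A ≈ 0.6825 Å^(-3/2)

Require ∫ |ψ|² 4πr² dr = 1 over the whole domain.
Using ∫₀^∞ rⁿ e^(−αr) dr = n!/αⁿ⁺¹, carrying out the integral gives A² · 8·π·a_0^3/3.
Substituting a_0 = 0.6352 gives A² = 0.46575, so A = 0.68246.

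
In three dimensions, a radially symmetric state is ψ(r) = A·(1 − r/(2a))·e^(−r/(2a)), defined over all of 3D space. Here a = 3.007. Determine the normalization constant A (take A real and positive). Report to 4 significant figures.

A ≈ 0.03825

Normalization requires ∫|ψ|² 4πr² dr = 1, integrated from 0 to ∞.
(Spherical symmetry: dV = 4πr² dr.)
With ∫₀^∞ r^4 e^(−αr) dr = 4!/α^5, ∫|ψ|² 4πr² dr = A²·(8·π·a^3).
Setting this equal to 1 gives A² = 1/(8·π·a^3).
Plugging in a = 3.007 yields A = 0.038254.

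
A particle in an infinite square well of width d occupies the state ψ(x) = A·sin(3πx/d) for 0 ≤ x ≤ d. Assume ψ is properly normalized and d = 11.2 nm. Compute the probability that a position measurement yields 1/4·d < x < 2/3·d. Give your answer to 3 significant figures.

P ≈ 0.364

The probability is P = ∫ |ψ|² dx over [1/4·d, 2/3·d].
With A² fixed by ∫|ψ|² = 1, i.e. A² = (d/2)^(−1), substitute and integrate.
Substituting u = x/d, A² and the length scale cancel in the ratio: P = ∫_{1/4}^{2/3} sin(3·π·u)^2 du / ∫_{0}^{1} sin(3·π·u)^2 du.
With ∫ sin(3·π·u)^2 du = u/2 - sin(6·π·u)/(12·π) + C, the region integral is 5/24 - 1/(12·π) and the full one is 1/2.
Taking the ratio, P = (-2 + 5·π)/(12·π).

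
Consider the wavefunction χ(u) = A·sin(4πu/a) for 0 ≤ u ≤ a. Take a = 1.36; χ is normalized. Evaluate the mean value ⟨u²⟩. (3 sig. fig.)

The expectation value is the |χ|²-weighted average of u^2: ∫ u^2|χ|² du.
With ∫₀^a sin²(nπu/a) du = a/2, evaluating both integrals, ⟨u²⟩ = -a^2/(32·π^2) + a^2/3.
With a = 1.36, ⟨u^2⟩ = 0.6107.

⟨u^2⟩ ≈ 0.611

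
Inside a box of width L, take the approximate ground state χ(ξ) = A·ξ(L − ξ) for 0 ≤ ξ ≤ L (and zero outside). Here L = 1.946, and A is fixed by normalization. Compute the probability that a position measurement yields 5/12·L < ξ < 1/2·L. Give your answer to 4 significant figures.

P ≈ 0.1534

The probability is P = ∫ |χ|² dξ over [5/12·L, 1/2·L].
With A² fixed by ∫|χ|² = 1, i.e. A² = (L^5/30)^(−1), substitute and integrate.
Let u = ξ/L; then A² and the length scale cancel, so P = ∫_{5/12}^{1/2} u^2·(1 - u)^2 du ÷ ∫_{0}^{1} u^2·(1 - u)^2 du.
An antiderivative of u^2·(1 - u)^2 is u^3·(6·u^2 - 15·u + 10)/30; evaluating from 5/12 to 1/2 gives ≈ 0.00511269, while the full integral is 1/30.
The result is P = 0.15338.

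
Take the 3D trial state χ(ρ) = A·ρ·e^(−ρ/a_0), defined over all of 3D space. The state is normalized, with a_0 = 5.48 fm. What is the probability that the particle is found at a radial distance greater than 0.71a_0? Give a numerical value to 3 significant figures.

P ≈ 0.985

Integrate the radial probability density 4πρ²|χ|² over ρ > 0.71a_0.
A² is fixed by ∫₀^∞ 4πρ²|χ|² dρ = 1, i.e. A² = (3·π·a_0^5)^(−1).
In terms of u = ρ/a_0 (A², 4π and the length scale all cancel between numerator and denominator), P = [∫_{0.71}^{∞} u^4·e^(-2·u) du] / [∫_{0}^{∞} u^4·e^(-2·u) du].
With ∫ u^4·e^(-2·u) du = -(u^4/2 + u^3 + 3·u^2/2 + 3·u/2 + 3/4)·e^(-2·u) + C, the region integral is ≈ 0.73871 and the full one is 3/4.
This evaluates to P = 0.9849.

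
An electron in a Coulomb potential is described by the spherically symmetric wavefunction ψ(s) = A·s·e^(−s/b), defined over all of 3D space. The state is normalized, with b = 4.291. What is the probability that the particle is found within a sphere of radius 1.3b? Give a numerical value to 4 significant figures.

With dV = 4πs²ds, the probability is ∫|ψ|² dV over s ≤ 1.3b.
The full normalization integral is A²·[3·π·b^5] = 1, fixing A².
Let u = s/b; then A², 4π and the length scale all cancel, so P = ∫_{0}^{1.3} u^4·e^(-2·u) du ÷ ∫_{0}^{∞} u^4·e^(-2·u) du.
Using ∫ u^4·e^(-2·u) du = -(u^4/2 + u^3 + 3·u^2/2 + 3·u/2 + 3/4)·e^(-2·u), the numerator is ≈ 0.0919324 and the denominator is 3/4.
The region integral divided by the full integral gives P = 0.12258.

P ≈ 0.1226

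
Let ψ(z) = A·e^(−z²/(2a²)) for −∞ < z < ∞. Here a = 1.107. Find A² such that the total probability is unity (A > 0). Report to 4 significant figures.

The normalization condition is ∫|ψ|² dz = 1 from −∞ to ∞.
Differentiating ∫e^(−αz²) dz = √(π/α) under α to get the higher moments, with ψ = A·e^(−z²/(2a²)), the integral evaluates to A²·[√(π)·a].
Hence A² = 1/[√(π)·a].
Plugging in a = 1.107 yields A = 0.71390.

A^2 ≈ 0.5097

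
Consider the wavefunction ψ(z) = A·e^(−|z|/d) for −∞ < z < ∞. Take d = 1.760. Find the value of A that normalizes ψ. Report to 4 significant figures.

The normalization condition is ∫|ψ|² dz = 1 from −∞ to ∞.
With ∫₀^∞ z^0 e^(−αz) dz = 0!/α^1, the integral (without the A² prefactor) comes out to d.
So A² = (d)^(−1).
Substituting d = 1.760 gives A² = 0.56818, so A = 0.75378.

A ≈ 0.7538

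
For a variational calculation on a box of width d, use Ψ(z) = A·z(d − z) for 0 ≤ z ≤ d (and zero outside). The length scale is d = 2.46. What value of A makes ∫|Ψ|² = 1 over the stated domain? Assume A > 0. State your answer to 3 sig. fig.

The normalization condition is ∫|Ψ|² dz = 1 from 0 to d.
With Ψ = A·z(d − z), the integral evaluates to A²·[d^5/30].
Hence A² = 1/[d^5/30].
With d = 2.46: A² = 0.3330 and A = 0.5771.

A ≈ 0.577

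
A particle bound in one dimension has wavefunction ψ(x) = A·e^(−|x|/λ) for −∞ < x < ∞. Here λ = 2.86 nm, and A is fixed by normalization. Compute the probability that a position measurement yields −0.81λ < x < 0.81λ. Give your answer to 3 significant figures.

P ≈ 0.802

The probability is P = ∫ |ψ|² dx over [−0.81λ, 0.81λ].
With A² fixed by ∫|ψ|² = 1, i.e. A² = (λ)^(−1), substitute and integrate.
Both integrals are even about x = 0, so only the x ≥ 0 halves are needed (the factors of 2 cancel). Substituting u = x/λ, A² and the length scale cancel in the ratio: P = ∫_{0}^{0.81} e^(-2·u) du / ∫_{0}^{∞} e^(-2·u) du.
An antiderivative of e^(-2·u) is -e^(-2·u)/2; evaluating from 0 to 0.81 gives 1/2 - e^(-81/50)/2, while the full integral is 1/2.
The result is P = 0.8021.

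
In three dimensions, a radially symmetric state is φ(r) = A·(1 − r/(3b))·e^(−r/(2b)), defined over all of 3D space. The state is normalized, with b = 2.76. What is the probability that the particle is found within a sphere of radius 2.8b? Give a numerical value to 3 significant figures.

P ≈ 0.353

Integrate the radial probability density 4πr²|φ|² over r ≤ 2.8b.
A² is fixed by ∫₀^∞ 4πr²|φ|² dr = 1, i.e. A² = (8·π·b^3/3)^(−1).
Let u = r/b; then A², 4π and the length scale all cancel, so P = ∫_{0}^{2.8} u^2·(1 - u/3)^2·e^(-u) du ÷ ∫_{0}^{∞} u^2·(1 - u/3)^2·e^(-u) du.
Using ∫ u^2·(1 - u/3)^2·e^(-u) du = (-u^4 + 2·u^3 - 3·u^2 - 6·u - 6)·e^(-u)/9, the numerator is ≈ 0.23504 and the denominator is 2/3.
This evaluates to P = 0.3526.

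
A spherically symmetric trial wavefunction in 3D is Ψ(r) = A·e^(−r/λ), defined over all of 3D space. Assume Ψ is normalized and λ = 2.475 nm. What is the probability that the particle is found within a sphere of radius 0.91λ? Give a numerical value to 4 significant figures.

P ≈ 0.2747

With dV = 4πr²dr, the probability is ∫|Ψ|² dV over r ≤ 0.91λ.
The full normalization integral is A²·[π·λ^3] = 1, fixing A².
Substituting u = r/λ, A², 4π and the length scale all cancel in the ratio: P = ∫_{0}^{0.91} u^2·e^(-2·u) du / ∫_{0}^{∞} u^2·e^(-2·u) du.
Using ∫ u^2·e^(-2·u) du = -(2·u^2 + 2·u + 1)·e^(-2·u)/4, the numerator is ≈ 0.0686851 and the denominator is 1/4.
The region integral divided by the full integral gives P = 0.27474.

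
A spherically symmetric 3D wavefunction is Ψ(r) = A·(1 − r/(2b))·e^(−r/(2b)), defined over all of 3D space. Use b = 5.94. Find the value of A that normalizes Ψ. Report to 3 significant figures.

Require ∫ |Ψ|² 4πr² dr = 1 over the whole domain.
In 3D with spherical symmetry the volume element is 4πr² dr.
Using ∫₀^∞ rⁿ e^(−αr) dr = n!/αⁿ⁺¹, carrying out the integral gives A² · 8·π·b^3.
So A² = (8·π·b^3)^(−1).
With b = 5.94: A² = 0.0001898 and A = 0.01378.

A ≈ 0.0138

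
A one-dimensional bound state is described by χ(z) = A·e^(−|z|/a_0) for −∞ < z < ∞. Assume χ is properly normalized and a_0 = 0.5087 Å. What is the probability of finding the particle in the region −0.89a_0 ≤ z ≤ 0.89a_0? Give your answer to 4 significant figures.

|χ|² is the probability density, so P = ∫_{−0.89a_0}^{0.89a_0} |χ|² dz.
The normalization integral ∫|χ|²dz over the whole domain equals a_0·A², and A² cancels in the ratio.
Both integrals are even about z = 0, so only the z ≥ 0 halves are needed (the factors of 2 cancel). Substituting u = z/a_0, A² and the length scale cancel in the ratio: P = ∫_{0}^{0.89} e^(-2·u) du / ∫_{0}^{∞} e^(-2·u) du.
Using ∫ e^(-2·u) du = -e^(-2·u)/2, the numerator is 1/2 - e^(-89/50)/2 and the denominator is 1/2.
Taking the ratio, P = 0.83136.

P ≈ 0.8314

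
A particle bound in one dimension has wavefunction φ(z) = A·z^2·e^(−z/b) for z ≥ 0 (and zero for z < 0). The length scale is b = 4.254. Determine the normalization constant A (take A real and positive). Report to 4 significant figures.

A ≈ 0.03094

Require ∫ |φ|² dz = 1 over the whole domain.
With ∫₀^∞ z^4 e^(−αz) dz = 4!/α^5, carrying out the integral gives A² · 3·b^5/4.
So A² = (3·b^5/4)^(−1).
With b = 4.254: A² = 0.00095709 and A = 0.030937.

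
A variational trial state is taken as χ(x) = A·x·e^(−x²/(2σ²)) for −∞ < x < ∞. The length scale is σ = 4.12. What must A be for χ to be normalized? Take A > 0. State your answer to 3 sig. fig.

A ≈ 0.127

We need A² ∫|f|² dx = 1, taking the integral from −∞ to ∞.
With χ = A·x·e^(−x²/(2σ²)), the integral evaluates to A²·[√(π)·σ^3/2].
Setting this equal to 1 gives A² = 1/(√(π)·σ^3/2).
With σ = 4.12: A² = 0.01613 and A = 0.1270.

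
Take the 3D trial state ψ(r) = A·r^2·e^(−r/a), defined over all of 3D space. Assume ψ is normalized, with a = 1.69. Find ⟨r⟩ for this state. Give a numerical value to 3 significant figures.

⟨r⟩ ≈ 5.92

By definition ⟨r⟩ = ∫ r |ψ(r)|² 4πr² dr.
The ratio of the moment integral to the normalization integral gives ⟨r⟩ = 7·a/2.
Putting a = 1.69 gives 5.915.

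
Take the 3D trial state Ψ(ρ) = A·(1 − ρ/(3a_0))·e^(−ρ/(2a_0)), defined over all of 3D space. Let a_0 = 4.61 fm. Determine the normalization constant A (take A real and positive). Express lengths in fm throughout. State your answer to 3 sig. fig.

Normalization requires ∫|Ψ|² 4πρ² dρ = 1, integrated from 0 to ∞.
(Spherical symmetry: dV = 4πρ² dρ.)
Using ∫₀^∞ ρⁿ e^(−αρ) dρ = n!/αⁿ⁺¹, carrying out the integral gives A² · 8·π·a_0^3/3.
With a_0 = 4.61: A² = 0.001218 and A = 0.03491.

A ≈ 0.0349 fm^(-3/2)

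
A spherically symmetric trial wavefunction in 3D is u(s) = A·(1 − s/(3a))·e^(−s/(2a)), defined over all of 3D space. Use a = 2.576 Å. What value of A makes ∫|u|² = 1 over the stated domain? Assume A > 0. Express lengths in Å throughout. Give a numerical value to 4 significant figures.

Require ∫ |u|² 4πs² ds = 1 over the whole domain.
In 3D with spherical symmetry the volume element is 4πs² ds.
Recall ∫₀^∞ s^m e^(−s/β) ds = m!·β^(m+1), the integral (without the A² prefactor) comes out to 8·π·a^3/3.
Setting this equal to 1 gives A² = 1/(8·π·a^3/3).
With a = 2.576: A² = 0.0069830 and A = 0.083565.

A ≈ 0.08356 Å^(-3/2)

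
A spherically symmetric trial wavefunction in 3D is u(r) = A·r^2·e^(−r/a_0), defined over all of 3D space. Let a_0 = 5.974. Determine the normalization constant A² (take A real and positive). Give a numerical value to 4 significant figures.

The normalization condition is ∫|u|² 4πr² dr = 1 from 0 to ∞.
In 3D with spherical symmetry the volume element is 4πr² dr.
∫|u|² 4πr² dr = A²·(45·π·a_0^7/2).
Hence A² = 1/[45·π·a_0^7/2].
Plugging in a_0 = 5.974 yields A = 0.00022825.

A^2 ≈ 5.210E-8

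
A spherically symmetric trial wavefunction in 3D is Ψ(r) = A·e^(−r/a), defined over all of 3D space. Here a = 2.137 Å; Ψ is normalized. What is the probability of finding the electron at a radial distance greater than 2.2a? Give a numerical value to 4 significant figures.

P = ∫ |Ψ|² 4πr² dr over r > 2.2a.
Normalization gives A² = 1/(π·a^3).
In terms of u = r/a (A², 4π and the length scale all cancel between numerator and denominator), P = [∫_{2.2}^{∞} u^2·e^(-2·u) du] / [∫_{0}^{∞} u^2·e^(-2·u) du].
Using ∫ u^2·e^(-2·u) du = -(2·u^2 + 2·u + 1)·e^(-2·u)/4, the numerator is 377·e^(-22/5)/100 and the denominator is 1/4.
This evaluates to P = 0.18514.

P ≈ 0.1851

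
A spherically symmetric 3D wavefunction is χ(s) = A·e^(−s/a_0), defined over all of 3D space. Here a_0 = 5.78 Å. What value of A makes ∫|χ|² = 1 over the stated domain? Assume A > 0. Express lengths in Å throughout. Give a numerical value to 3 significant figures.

Require ∫ |χ|² 4πs² ds = 1 over the whole domain.
(Spherical symmetry: dV = 4πs² ds.)
Recall ∫₀^∞ s^m e^(−s/β) ds = m!·β^(m+1), carrying out the integral gives A² · π·a_0^3.
Substituting a_0 = 5.78 gives A² = 0.001648, so A = 0.04060.

A ≈ 0.0406 Å^(-3/2)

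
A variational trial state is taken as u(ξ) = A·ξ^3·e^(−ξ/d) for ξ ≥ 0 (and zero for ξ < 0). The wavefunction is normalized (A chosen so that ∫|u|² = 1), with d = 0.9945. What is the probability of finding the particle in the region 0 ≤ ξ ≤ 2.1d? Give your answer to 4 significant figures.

The probability is P = ∫ |u|² dξ over [0, 2.1d].
Since A² = 1/(45·d^7/8), this is the region integral divided by the full normalization integral.
Let t = ξ/d; then A² and the length scale cancel, so P = ∫_{0}^{2.1} t^6·e^(-2·t) dt ÷ ∫_{0}^{∞} t^6·e^(-2·t) dt.
With ∫ t^6·e^(-2·t) dt = -(4·t^6 + 12·t^5 + 30·t^4 + 60·t^3 + 90·t^2 + 90·t + 45)·e^(-2·t)/8 + C, the region integral is ≈ 0.745515 and the full one is 45/8.
Evaluating gives P = 0.13254.

P ≈ 0.1325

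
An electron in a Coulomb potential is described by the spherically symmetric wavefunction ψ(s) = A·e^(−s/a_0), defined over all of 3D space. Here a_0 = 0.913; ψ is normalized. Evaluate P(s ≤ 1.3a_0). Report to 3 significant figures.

P = ∫ |ψ|² 4πs² ds over s ≤ 1.3a_0.
Normalization gives A² = 1/(π·a_0^3).
Let u = s/a_0; then A², 4π and the length scale all cancel, so P = ∫_{0}^{1.3} u^2·e^(-2·u) du ÷ ∫_{0}^{∞} u^2·e^(-2·u) du.
With ∫ u^2·e^(-2·u) du = -(2·u^2 + 2·u + 1)·e^(-2·u)/4 + C, the region integral is 1/4 - 349·e^(-13/5)/200 and the full one is 1/4.
Taking the ratio yields P = 0.4816.

P ≈ 0.482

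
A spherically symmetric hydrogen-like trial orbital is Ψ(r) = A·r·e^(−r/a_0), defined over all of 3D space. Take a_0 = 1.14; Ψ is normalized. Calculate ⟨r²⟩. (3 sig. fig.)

By definition ⟨r²⟩ = ∫ r^2 |Ψ(r)|² 4πr² dr.
Since the A² factors cancel between numerator and denominator, ⟨r²⟩ = 15·a_0^2/2.
With a_0 = 1.14, ⟨r^2⟩ = 9.747.

⟨r^2⟩ ≈ 9.75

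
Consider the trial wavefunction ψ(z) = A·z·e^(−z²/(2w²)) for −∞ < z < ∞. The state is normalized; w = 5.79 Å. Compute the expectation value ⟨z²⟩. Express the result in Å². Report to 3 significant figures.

By definition ⟨z²⟩ = ∫ z^2 |ψ(z)|² dz.
Using the Gaussian integral ∫_{−∞}^{∞} e^(−αz²) dz = √(π/α), since the A² factors cancel between numerator and denominator, ⟨z²⟩ = 3·w^2/2.
With w = 5.79, ⟨z^2⟩ = 50.29.

⟨z^2⟩ ≈ 50.3 Å^2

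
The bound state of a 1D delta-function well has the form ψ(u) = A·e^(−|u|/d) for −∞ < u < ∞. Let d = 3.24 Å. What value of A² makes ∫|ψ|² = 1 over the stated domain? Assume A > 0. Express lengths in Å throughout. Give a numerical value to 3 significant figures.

A^2 ≈ 0.309 Å^(-1)

Require ∫ |ψ|² du = 1 over the whole domain.
Using ∫₀^∞ uⁿ e^(−αu) du = n!/αⁿ⁺¹, ∫|ψ|² du = A²·(d).
So A² = (d)^(−1).
With d = 3.24: A² = 0.3086 and A = 0.5556.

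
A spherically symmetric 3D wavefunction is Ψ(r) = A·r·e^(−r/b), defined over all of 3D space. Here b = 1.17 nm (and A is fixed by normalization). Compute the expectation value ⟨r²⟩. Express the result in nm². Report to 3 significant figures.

By definition ⟨r²⟩ = ∫ r^2 |Ψ(r)|² 4πr² dr.
Recall ∫₀^∞ r^m e^(−r/β) dr = m!·β^(m+1), the ratio of the moment integral to the normalization integral gives ⟨r²⟩ = 15·b^2/2.
Putting b = 1.17 gives 10.27.

⟨r^2⟩ ≈ 10.3 nm^2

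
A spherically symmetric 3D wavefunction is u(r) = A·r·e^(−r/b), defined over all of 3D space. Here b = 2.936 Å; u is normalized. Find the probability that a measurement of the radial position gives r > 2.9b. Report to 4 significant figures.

P ≈ 0.3127

Integrate the radial probability density 4πr²|u|² over r > 2.9b.
Normalization gives A² = 1/(3·π·b^5).
Substituting t = r/b, A², 4π and the length scale all cancel in the ratio: P = ∫_{2.9}^{∞} t^4·e^(-2·t) dt / ∫_{0}^{∞} t^4·e^(-2·t) dt.
With ∫ t^4·e^(-2·t) dt = -(t^4/2 + t^3 + 3·t^2/2 + 3·t/2 + 3/4)·e^(-2·t) + C, the region integral is ≈ 0.234539 and the full one is 3/4.
Taking the ratio yields P = 0.31272.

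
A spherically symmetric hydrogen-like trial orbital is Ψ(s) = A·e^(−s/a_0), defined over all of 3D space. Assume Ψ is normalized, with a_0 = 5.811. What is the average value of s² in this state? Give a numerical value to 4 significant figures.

The expectation value is the |Ψ|²-weighted average of s^2: ∫ s^2|Ψ|² 4πs² ds.
Recall ∫₀^∞ s^m e^(−s/β) ds = m!·β^(m+1), evaluating both integrals, ⟨s²⟩ = 3·a_0^2.
With a_0 = 5.811, ⟨s^2⟩ = 101.30.

⟨s^2⟩ ≈ 101.3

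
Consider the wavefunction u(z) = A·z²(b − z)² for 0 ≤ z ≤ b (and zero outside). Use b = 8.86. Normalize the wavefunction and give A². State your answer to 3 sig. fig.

A^2 ≈ 0.00000187

Normalization requires ∫|u|² dz = 1, integrated from 0 to b.
With u = A·z²(b − z)², the integral evaluates to A²·[b^9/630].
With b = 8.86: A² = 0.000001873 and A = 0.001368.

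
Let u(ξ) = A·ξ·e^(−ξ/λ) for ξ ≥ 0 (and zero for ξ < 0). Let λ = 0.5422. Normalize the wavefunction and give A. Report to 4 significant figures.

The normalization condition is ∫|u|² dξ = 1 from 0 to ∞.
Carrying out the integral gives A² · λ^3/4.
Plugging in λ = 0.5422 yields A = 5.0095.

A ≈ 5.009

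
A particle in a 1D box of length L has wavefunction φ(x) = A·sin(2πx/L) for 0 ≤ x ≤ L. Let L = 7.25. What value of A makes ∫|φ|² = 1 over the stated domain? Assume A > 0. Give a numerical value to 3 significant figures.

We need A² ∫|f|² dx = 1, taking the integral from 0 to L.
Carrying out the integral gives A² · L/2.
Substituting L = 7.25 gives A² = 0.2759, so A = 0.5252.

A ≈ 0.525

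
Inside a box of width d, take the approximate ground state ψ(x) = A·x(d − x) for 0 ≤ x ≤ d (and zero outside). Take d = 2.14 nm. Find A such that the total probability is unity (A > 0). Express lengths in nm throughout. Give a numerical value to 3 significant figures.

Require ∫ |ψ|² dx = 1 over the whole domain.
∫|ψ|² dx = A²·(d^5/30).
Setting this equal to 1 gives A² = 1/(d^5/30).
Substituting d = 2.14 gives A² = 0.6684, so A = 0.8176.

A ≈ 0.818 nm^(-5/2)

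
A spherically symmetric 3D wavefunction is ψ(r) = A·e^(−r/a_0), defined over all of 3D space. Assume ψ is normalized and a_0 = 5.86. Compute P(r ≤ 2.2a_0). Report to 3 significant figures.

With dV = 4πr²dr, the probability is ∫|ψ|² dV over r ≤ 2.2a_0.
A² is fixed by ∫₀^∞ 4πr²|ψ|² dr = 1, i.e. A² = (π·a_0^3)^(−1).
In terms of u = r/a_0 (A², 4π and the length scale all cancel between numerator and denominator), P = [∫_{0}^{2.2} u^2·e^(-2·u) du] / [∫_{0}^{∞} u^2·e^(-2·u) du].
An antiderivative of u^2·e^(-2·u) is -(2·u^2 + 2·u + 1)·e^(-2·u)/4; evaluating from 0 to 2.2 gives 1/4 - 377·e^(-22/5)/100, while the full integral is 1/4.
This evaluates to P = 0.8149.

P ≈ 0.815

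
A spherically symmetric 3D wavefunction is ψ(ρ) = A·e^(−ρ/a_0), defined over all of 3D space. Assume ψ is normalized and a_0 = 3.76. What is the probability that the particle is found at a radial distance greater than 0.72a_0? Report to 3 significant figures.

Integrate the radial probability density 4πρ²|ψ|² over ρ > 0.72a_0.
Normalization gives A² = 1/(π·a_0^3).
Substituting u = ρ/a_0, A², 4π and the length scale all cancel in the ratio: P = ∫_{0.72}^{∞} u^2·e^(-2·u) du / ∫_{0}^{∞} u^2·e^(-2·u) du.
An antiderivative of u^2·e^(-2·u) is -(2·u^2 + 2·u + 1)·e^(-2·u)/4; evaluating from 0.72 to ∞ gives 2173·e^(-36/25)/2500, while the full integral is 1/4.
This evaluates to P = 0.8238.

P ≈ 0.824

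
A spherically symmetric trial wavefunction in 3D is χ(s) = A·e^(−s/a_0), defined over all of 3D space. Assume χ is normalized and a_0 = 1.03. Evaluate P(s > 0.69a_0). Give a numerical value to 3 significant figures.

With dV = 4πs²ds, the probability is ∫|χ|² dV over s > 0.69a_0.
A² is fixed by ∫₀^∞ 4πs²|χ|² ds = 1, i.e. A² = (π·a_0^3)^(−1).
In terms of u = s/a_0 (A², 4π and the length scale all cancel between numerator and denominator), P = [∫_{0.69}^{∞} u^2·e^(-2·u) du] / [∫_{0}^{∞} u^2·e^(-2·u) du].
An antiderivative of u^2·e^(-2·u) is -(2·u^2 + 2·u + 1)·e^(-2·u)/4; evaluating from 0.69 to ∞ gives ≈ 0.20958, while the full integral is 1/4.
Taking the ratio yields P = 0.8383.

P ≈ 0.838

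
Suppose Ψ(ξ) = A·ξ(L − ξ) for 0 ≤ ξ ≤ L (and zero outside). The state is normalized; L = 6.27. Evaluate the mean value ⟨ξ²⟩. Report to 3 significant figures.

⟨ξ^2⟩ ≈ 11.2

By definition ⟨ξ²⟩ = ∫ ξ^2 |Ψ(ξ)|² dξ.
Evaluating both integrals, ⟨ξ²⟩ = 2·L^2/7.
Putting L = 6.27 gives 11.23.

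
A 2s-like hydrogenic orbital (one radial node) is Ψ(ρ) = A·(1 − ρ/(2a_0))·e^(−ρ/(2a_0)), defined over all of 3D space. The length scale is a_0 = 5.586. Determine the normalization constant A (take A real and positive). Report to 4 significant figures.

Normalization requires ∫|Ψ|² 4πρ² dρ = 1, integrated from 0 to ∞.
In 3D with spherical symmetry the volume element is 4πρ² dρ.
Carrying out the integral gives A² · 8·π·a_0^3.
With a_0 = 5.586: A² = 0.00022827 and A = 0.015109.

A ≈ 0.01511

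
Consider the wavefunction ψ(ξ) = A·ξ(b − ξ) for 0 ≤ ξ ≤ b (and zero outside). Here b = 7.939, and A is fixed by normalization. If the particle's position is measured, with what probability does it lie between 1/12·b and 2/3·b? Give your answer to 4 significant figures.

P ≈ 0.7850

The probability is P = ∫ |ψ|² dξ over [1/12·b, 2/3·b].
Since A² = 1/(b^5/30), this is the region integral divided by the full normalization integral.
Substituting u = ξ/b, A² and the length scale cancel in the ratio: P = ∫_{1/12}^{2/3} u^2·(1 - u)^2 du / ∫_{0}^{1} u^2·(1 - u)^2 du.
With ∫ u^2·(1 - u)^2 du = u^3·(6·u^2 - 15·u + 10)/30 + C, the region integral is ≈ 0.0261679 and the full one is 1/30.
This works out to P = 0.78504.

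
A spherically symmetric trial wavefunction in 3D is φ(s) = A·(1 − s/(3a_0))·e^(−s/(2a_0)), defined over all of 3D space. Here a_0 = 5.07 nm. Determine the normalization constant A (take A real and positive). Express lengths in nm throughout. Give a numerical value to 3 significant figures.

We need A² ∫|f|² 4πs² ds = 1, taking the integral from 0 to ∞.
The angular integral contributes 4π, leaving ∫₀^∞ s²|φ|² ds.
∫|φ|² 4πs² ds = A²·(8·π·a_0^3/3).
Hence A² = 1/[8·π·a_0^3/3].
With a_0 = 5.07: A² = 0.0009159 and A = 0.03026.

A ≈ 0.0303 nm^(-3/2)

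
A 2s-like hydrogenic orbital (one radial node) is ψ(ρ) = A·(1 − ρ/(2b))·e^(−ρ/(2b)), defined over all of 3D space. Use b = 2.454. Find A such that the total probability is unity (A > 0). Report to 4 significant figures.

Normalization requires ∫|ψ|² 4πρ² dρ = 1, integrated from 0 to ∞.
The angular integral contributes 4π, leaving ∫₀^∞ ρ²|ψ|² dρ.
Using ∫₀^∞ ρⁿ e^(−αρ) dρ = n!/αⁿ⁺¹, carrying out the integral gives A² · 8·π·b^3.
Setting this equal to 1 gives A² = 1/(8·π·b^3).
With b = 2.454: A² = 0.0026924 and A = 0.051888.

A ≈ 0.05189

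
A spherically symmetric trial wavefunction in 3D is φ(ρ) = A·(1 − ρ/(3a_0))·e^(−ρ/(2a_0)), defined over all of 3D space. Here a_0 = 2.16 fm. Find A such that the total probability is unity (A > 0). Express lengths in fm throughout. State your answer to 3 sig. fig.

Require ∫ |φ|² 4πρ² dρ = 1 over the whole domain.
(Spherical symmetry: dV = 4πρ² dρ.)
The integral (without the A² prefactor) comes out to 8·π·a_0^3/3.
Hence A² = 1/[8·π·a_0^3/3].
Plugging in a_0 = 2.16 yields A = 0.1088.

A ≈ 0.109 fm^(-3/2)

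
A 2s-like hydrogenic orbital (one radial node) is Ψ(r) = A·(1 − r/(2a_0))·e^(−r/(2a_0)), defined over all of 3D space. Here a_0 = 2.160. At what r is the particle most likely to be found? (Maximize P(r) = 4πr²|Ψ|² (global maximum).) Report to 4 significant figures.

The maximum of P(r) = 4πr²|Ψ|² occurs where its derivative vanishes.
This gives r = a_0·(√(5) + 3).
With a_0 = 2.160, the most probable radial distance is 11.310.

r ≈ 11.31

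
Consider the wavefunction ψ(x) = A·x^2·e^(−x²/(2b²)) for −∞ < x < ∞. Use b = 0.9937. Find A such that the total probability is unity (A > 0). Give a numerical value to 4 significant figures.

Require ∫ |ψ|² dx = 1 over the whole domain.
The integral (without the A² prefactor) comes out to 3·√(π)·b^5/4.
So A² = (3·√(π)·b^5/4)^(−1).
With b = 0.9937: A² = 0.77640 and A = 0.88114.

A ≈ 0.8811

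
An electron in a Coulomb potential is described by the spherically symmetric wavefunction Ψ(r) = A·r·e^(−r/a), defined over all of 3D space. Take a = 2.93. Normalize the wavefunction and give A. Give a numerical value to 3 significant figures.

We need A² ∫|f|² 4πr² dr = 1, taking the integral from 0 to ∞.
In 3D with spherical symmetry the volume element is 4πr² dr.
With ∫₀^∞ r^4 e^(−αr) dr = 4!/α^5, with Ψ = A·r·e^(−r/a), the integral evaluates to A²·[3·π·a^5].
So A² = (3·π·a^5)^(−1).
With a = 2.93: A² = 0.0004913 and A = 0.02217.

A ≈ 0.0222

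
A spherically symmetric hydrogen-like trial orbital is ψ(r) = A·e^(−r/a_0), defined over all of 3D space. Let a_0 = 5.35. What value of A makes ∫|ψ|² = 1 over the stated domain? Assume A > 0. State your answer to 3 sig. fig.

Normalization requires ∫|ψ|² 4πr² dr = 1, integrated from 0 to ∞.
With ∫₀^∞ r^2 e^(−αr) dr = 2!/α^3, with ψ = A·e^(−r/a_0), the integral evaluates to A²·[π·a_0^3].
Setting this equal to 1 gives A² = 1/(π·a_0^3).
With a_0 = 5.35: A² = 0.002079 and A = 0.04559.

A ≈ 0.0456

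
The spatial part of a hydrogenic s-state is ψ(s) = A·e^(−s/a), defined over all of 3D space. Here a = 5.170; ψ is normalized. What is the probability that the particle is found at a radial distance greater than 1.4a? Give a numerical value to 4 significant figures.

P ≈ 0.4695

Integrate the radial probability density 4πs²|ψ|² over s > 1.4a.
The full normalization integral is A²·[π·a^3] = 1, fixing A².
Let u = s/a; then A², 4π and the length scale all cancel, so P = ∫_{1.4}^{∞} u^2·e^(-2·u) du ÷ ∫_{0}^{∞} u^2·e^(-2·u) du.
An antiderivative of u^2·e^(-2·u) is -(2·u^2 + 2·u + 1)·e^(-2·u)/4; evaluating from 1.4 to ∞ gives 193·e^(-14/5)/100, while the full integral is 1/4.
The region integral divided by the full integral gives P = 0.46945.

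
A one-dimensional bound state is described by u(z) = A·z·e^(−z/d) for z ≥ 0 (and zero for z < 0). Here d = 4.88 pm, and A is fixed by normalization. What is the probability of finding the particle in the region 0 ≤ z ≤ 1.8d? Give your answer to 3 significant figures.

The probability is P = ∫ |u|² dz over [0, 1.8d].
With A² fixed by ∫|u|² = 1, i.e. A² = (d^3/4)^(−1), substitute and integrate.
Let t = z/d; then A² and the length scale cancel, so P = ∫_{0}^{1.8} t^2·e^(-2·t) dt ÷ ∫_{0}^{∞} t^2·e^(-2·t) dt.
An antiderivative of t^2·e^(-2·t) is -(2·t^2 + 2·t + 1)·e^(-2·t)/4; evaluating from 0 to 1.8 gives 1/4 - 277·e^(-18/5)/100, while the full integral is 1/4.
This works out to P = 0.6973.

P ≈ 0.697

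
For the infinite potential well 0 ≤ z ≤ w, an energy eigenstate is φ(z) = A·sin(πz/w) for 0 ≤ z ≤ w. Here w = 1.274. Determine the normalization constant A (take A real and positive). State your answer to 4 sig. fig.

Normalization requires ∫|φ|² dz = 1, integrated from 0 to w.
With ∫₀^w sin²(nπz/w) dz = w/2, ∫|φ|² dz = A²·(w/2).
Substituting w = 1.274 gives A² = 1.5699, so A = 1.2529.

A ≈ 1.253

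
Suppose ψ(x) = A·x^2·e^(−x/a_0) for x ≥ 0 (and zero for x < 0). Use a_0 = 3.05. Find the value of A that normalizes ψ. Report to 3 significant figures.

A ≈ 0.0711

We need A² ∫|f|² dx = 1, taking the integral from 0 to ∞.
∫|ψ|² dx = A²·(3·a_0^5/4).
Setting this equal to 1 gives A² = 1/(3·a_0^5/4).
Plugging in a_0 = 3.05 yields A = 0.07108.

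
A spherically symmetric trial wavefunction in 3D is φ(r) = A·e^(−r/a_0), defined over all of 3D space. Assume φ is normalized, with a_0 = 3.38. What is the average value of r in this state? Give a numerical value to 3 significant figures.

⟨r⟩ ≈ 5.07

The expectation value is the |φ|²-weighted average of r: ∫ r|φ|² 4πr² dr.
Since the A² factors cancel between numerator and denominator, ⟨r⟩ = 3·a_0/2.
With a_0 = 3.38, ⟨r⟩ = 5.070.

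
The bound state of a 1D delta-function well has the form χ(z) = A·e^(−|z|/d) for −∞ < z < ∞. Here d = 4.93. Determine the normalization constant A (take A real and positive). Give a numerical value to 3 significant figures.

A ≈ 0.450

We need A² ∫|f|² dz = 1, taking the integral from −∞ to ∞.
Using ∫₀^∞ zⁿ e^(−αz) dz = n!/αⁿ⁺¹, with χ = A·e^(−|z|/d), the integral evaluates to A²·[d].
So A² = (d)^(−1).
Substituting d = 4.93 gives A² = 0.2028, so A = 0.4504.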